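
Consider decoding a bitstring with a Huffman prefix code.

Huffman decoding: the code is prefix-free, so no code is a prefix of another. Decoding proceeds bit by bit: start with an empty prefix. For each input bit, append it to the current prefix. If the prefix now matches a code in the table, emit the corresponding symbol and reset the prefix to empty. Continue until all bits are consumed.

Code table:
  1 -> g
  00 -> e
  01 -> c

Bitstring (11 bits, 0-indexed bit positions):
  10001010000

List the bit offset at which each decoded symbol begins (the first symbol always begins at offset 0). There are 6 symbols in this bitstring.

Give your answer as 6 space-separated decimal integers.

Bit 0: prefix='1' -> emit 'g', reset
Bit 1: prefix='0' (no match yet)
Bit 2: prefix='00' -> emit 'e', reset
Bit 3: prefix='0' (no match yet)
Bit 4: prefix='01' -> emit 'c', reset
Bit 5: prefix='0' (no match yet)
Bit 6: prefix='01' -> emit 'c', reset
Bit 7: prefix='0' (no match yet)
Bit 8: prefix='00' -> emit 'e', reset
Bit 9: prefix='0' (no match yet)
Bit 10: prefix='00' -> emit 'e', reset

Answer: 0 1 3 5 7 9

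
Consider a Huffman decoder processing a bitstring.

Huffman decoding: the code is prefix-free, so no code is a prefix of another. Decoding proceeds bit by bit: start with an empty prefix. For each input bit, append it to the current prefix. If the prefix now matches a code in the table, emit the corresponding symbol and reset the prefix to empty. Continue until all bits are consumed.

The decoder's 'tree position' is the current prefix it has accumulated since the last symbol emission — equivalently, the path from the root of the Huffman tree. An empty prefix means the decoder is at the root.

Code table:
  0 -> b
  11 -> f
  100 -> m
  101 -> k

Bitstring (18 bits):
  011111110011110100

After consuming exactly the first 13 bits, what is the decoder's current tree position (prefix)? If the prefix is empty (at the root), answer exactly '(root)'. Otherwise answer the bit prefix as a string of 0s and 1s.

Answer: 1

Derivation:
Bit 0: prefix='0' -> emit 'b', reset
Bit 1: prefix='1' (no match yet)
Bit 2: prefix='11' -> emit 'f', reset
Bit 3: prefix='1' (no match yet)
Bit 4: prefix='11' -> emit 'f', reset
Bit 5: prefix='1' (no match yet)
Bit 6: prefix='11' -> emit 'f', reset
Bit 7: prefix='1' (no match yet)
Bit 8: prefix='10' (no match yet)
Bit 9: prefix='100' -> emit 'm', reset
Bit 10: prefix='1' (no match yet)
Bit 11: prefix='11' -> emit 'f', reset
Bit 12: prefix='1' (no match yet)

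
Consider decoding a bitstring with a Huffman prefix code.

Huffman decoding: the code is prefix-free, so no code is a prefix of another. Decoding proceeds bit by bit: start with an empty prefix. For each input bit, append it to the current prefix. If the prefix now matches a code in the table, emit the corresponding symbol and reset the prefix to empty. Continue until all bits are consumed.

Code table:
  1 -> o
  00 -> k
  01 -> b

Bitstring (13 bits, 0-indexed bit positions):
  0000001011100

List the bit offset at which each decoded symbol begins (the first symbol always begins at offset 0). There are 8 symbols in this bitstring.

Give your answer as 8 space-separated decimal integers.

Bit 0: prefix='0' (no match yet)
Bit 1: prefix='00' -> emit 'k', reset
Bit 2: prefix='0' (no match yet)
Bit 3: prefix='00' -> emit 'k', reset
Bit 4: prefix='0' (no match yet)
Bit 5: prefix='00' -> emit 'k', reset
Bit 6: prefix='1' -> emit 'o', reset
Bit 7: prefix='0' (no match yet)
Bit 8: prefix='01' -> emit 'b', reset
Bit 9: prefix='1' -> emit 'o', reset
Bit 10: prefix='1' -> emit 'o', reset
Bit 11: prefix='0' (no match yet)
Bit 12: prefix='00' -> emit 'k', reset

Answer: 0 2 4 6 7 9 10 11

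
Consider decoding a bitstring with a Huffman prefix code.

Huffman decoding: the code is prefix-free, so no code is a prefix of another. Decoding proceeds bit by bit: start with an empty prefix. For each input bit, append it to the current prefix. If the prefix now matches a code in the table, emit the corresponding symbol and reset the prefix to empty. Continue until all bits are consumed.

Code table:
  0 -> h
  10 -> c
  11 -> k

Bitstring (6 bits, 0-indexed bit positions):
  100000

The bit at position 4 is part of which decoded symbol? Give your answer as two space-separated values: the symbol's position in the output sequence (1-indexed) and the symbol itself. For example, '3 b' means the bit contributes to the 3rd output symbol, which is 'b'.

Bit 0: prefix='1' (no match yet)
Bit 1: prefix='10' -> emit 'c', reset
Bit 2: prefix='0' -> emit 'h', reset
Bit 3: prefix='0' -> emit 'h', reset
Bit 4: prefix='0' -> emit 'h', reset
Bit 5: prefix='0' -> emit 'h', reset

Answer: 4 h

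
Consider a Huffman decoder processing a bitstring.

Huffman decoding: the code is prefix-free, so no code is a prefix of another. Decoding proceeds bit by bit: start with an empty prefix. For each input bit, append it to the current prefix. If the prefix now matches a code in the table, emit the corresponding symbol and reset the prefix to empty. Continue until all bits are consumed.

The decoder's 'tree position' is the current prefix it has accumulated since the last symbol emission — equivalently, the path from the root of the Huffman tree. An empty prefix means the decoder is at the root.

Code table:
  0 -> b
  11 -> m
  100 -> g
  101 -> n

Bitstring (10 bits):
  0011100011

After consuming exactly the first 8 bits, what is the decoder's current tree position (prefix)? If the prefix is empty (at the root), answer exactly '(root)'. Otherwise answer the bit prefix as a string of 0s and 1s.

Bit 0: prefix='0' -> emit 'b', reset
Bit 1: prefix='0' -> emit 'b', reset
Bit 2: prefix='1' (no match yet)
Bit 3: prefix='11' -> emit 'm', reset
Bit 4: prefix='1' (no match yet)
Bit 5: prefix='10' (no match yet)
Bit 6: prefix='100' -> emit 'g', reset
Bit 7: prefix='0' -> emit 'b', reset

Answer: (root)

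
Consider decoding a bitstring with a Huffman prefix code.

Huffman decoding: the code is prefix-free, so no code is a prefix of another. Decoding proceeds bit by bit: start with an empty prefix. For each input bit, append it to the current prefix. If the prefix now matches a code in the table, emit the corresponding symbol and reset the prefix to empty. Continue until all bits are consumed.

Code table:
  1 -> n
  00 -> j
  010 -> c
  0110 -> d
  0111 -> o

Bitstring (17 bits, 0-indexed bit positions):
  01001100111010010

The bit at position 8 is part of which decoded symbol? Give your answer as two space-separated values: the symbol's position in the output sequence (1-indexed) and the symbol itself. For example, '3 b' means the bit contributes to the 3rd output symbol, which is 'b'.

Answer: 3 o

Derivation:
Bit 0: prefix='0' (no match yet)
Bit 1: prefix='01' (no match yet)
Bit 2: prefix='010' -> emit 'c', reset
Bit 3: prefix='0' (no match yet)
Bit 4: prefix='01' (no match yet)
Bit 5: prefix='011' (no match yet)
Bit 6: prefix='0110' -> emit 'd', reset
Bit 7: prefix='0' (no match yet)
Bit 8: prefix='01' (no match yet)
Bit 9: prefix='011' (no match yet)
Bit 10: prefix='0111' -> emit 'o', reset
Bit 11: prefix='0' (no match yet)
Bit 12: prefix='01' (no match yet)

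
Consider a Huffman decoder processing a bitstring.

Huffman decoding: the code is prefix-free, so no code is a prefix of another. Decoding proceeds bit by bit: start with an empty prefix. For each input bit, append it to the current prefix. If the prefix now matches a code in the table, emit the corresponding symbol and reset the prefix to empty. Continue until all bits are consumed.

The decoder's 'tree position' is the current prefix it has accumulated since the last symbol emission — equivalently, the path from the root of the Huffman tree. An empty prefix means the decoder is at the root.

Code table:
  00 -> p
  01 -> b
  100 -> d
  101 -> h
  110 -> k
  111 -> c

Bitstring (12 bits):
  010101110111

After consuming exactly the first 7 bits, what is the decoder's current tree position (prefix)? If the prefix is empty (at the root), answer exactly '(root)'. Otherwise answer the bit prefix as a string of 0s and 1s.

Bit 0: prefix='0' (no match yet)
Bit 1: prefix='01' -> emit 'b', reset
Bit 2: prefix='0' (no match yet)
Bit 3: prefix='01' -> emit 'b', reset
Bit 4: prefix='0' (no match yet)
Bit 5: prefix='01' -> emit 'b', reset
Bit 6: prefix='1' (no match yet)

Answer: 1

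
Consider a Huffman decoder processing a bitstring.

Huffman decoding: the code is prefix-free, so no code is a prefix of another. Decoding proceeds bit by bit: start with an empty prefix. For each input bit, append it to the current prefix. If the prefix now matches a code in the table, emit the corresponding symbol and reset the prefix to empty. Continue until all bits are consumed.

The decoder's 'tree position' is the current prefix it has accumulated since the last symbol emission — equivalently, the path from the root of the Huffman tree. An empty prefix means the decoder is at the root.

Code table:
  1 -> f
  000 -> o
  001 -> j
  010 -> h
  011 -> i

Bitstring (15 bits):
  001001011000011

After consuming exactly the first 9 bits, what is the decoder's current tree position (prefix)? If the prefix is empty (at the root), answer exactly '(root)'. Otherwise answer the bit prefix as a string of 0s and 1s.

Bit 0: prefix='0' (no match yet)
Bit 1: prefix='00' (no match yet)
Bit 2: prefix='001' -> emit 'j', reset
Bit 3: prefix='0' (no match yet)
Bit 4: prefix='00' (no match yet)
Bit 5: prefix='001' -> emit 'j', reset
Bit 6: prefix='0' (no match yet)
Bit 7: prefix='01' (no match yet)
Bit 8: prefix='011' -> emit 'i', reset

Answer: (root)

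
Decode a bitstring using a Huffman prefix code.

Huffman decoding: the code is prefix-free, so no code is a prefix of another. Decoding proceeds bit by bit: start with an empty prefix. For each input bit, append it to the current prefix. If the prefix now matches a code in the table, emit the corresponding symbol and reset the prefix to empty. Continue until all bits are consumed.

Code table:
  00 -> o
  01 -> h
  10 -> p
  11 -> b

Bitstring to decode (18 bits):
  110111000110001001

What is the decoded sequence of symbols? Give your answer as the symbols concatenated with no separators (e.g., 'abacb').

Bit 0: prefix='1' (no match yet)
Bit 1: prefix='11' -> emit 'b', reset
Bit 2: prefix='0' (no match yet)
Bit 3: prefix='01' -> emit 'h', reset
Bit 4: prefix='1' (no match yet)
Bit 5: prefix='11' -> emit 'b', reset
Bit 6: prefix='0' (no match yet)
Bit 7: prefix='00' -> emit 'o', reset
Bit 8: prefix='0' (no match yet)
Bit 9: prefix='01' -> emit 'h', reset
Bit 10: prefix='1' (no match yet)
Bit 11: prefix='10' -> emit 'p', reset
Bit 12: prefix='0' (no match yet)
Bit 13: prefix='00' -> emit 'o', reset
Bit 14: prefix='1' (no match yet)
Bit 15: prefix='10' -> emit 'p', reset
Bit 16: prefix='0' (no match yet)
Bit 17: prefix='01' -> emit 'h', reset

Answer: bhbohpoph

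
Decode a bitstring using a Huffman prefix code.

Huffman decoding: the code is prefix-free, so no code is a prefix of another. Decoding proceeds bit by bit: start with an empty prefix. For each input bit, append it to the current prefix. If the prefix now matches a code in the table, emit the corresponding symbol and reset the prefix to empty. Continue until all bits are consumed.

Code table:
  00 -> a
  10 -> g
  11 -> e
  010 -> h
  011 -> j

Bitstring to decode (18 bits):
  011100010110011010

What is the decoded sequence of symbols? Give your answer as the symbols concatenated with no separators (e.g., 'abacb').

Answer: jgageaeh

Derivation:
Bit 0: prefix='0' (no match yet)
Bit 1: prefix='01' (no match yet)
Bit 2: prefix='011' -> emit 'j', reset
Bit 3: prefix='1' (no match yet)
Bit 4: prefix='10' -> emit 'g', reset
Bit 5: prefix='0' (no match yet)
Bit 6: prefix='00' -> emit 'a', reset
Bit 7: prefix='1' (no match yet)
Bit 8: prefix='10' -> emit 'g', reset
Bit 9: prefix='1' (no match yet)
Bit 10: prefix='11' -> emit 'e', reset
Bit 11: prefix='0' (no match yet)
Bit 12: prefix='00' -> emit 'a', reset
Bit 13: prefix='1' (no match yet)
Bit 14: prefix='11' -> emit 'e', reset
Bit 15: prefix='0' (no match yet)
Bit 16: prefix='01' (no match yet)
Bit 17: prefix='010' -> emit 'h', reset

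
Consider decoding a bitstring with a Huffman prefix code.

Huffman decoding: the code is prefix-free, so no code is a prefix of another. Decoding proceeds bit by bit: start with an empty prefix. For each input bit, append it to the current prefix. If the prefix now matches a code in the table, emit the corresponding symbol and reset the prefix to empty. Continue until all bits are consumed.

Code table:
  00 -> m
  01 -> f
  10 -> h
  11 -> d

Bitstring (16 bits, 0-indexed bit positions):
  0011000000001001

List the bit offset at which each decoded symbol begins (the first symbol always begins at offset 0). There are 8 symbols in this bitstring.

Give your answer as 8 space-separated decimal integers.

Answer: 0 2 4 6 8 10 12 14

Derivation:
Bit 0: prefix='0' (no match yet)
Bit 1: prefix='00' -> emit 'm', reset
Bit 2: prefix='1' (no match yet)
Bit 3: prefix='11' -> emit 'd', reset
Bit 4: prefix='0' (no match yet)
Bit 5: prefix='00' -> emit 'm', reset
Bit 6: prefix='0' (no match yet)
Bit 7: prefix='00' -> emit 'm', reset
Bit 8: prefix='0' (no match yet)
Bit 9: prefix='00' -> emit 'm', reset
Bit 10: prefix='0' (no match yet)
Bit 11: prefix='00' -> emit 'm', reset
Bit 12: prefix='1' (no match yet)
Bit 13: prefix='10' -> emit 'h', reset
Bit 14: prefix='0' (no match yet)
Bit 15: prefix='01' -> emit 'f', reset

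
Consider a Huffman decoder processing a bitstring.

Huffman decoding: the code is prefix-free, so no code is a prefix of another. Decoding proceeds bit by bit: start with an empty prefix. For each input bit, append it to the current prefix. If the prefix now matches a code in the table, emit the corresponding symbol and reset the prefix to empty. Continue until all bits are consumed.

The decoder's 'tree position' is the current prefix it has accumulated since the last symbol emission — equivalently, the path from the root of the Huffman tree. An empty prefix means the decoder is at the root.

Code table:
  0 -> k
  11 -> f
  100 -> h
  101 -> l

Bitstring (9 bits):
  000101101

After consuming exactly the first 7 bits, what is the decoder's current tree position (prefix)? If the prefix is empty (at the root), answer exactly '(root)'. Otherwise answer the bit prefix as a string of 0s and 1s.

Bit 0: prefix='0' -> emit 'k', reset
Bit 1: prefix='0' -> emit 'k', reset
Bit 2: prefix='0' -> emit 'k', reset
Bit 3: prefix='1' (no match yet)
Bit 4: prefix='10' (no match yet)
Bit 5: prefix='101' -> emit 'l', reset
Bit 6: prefix='1' (no match yet)

Answer: 1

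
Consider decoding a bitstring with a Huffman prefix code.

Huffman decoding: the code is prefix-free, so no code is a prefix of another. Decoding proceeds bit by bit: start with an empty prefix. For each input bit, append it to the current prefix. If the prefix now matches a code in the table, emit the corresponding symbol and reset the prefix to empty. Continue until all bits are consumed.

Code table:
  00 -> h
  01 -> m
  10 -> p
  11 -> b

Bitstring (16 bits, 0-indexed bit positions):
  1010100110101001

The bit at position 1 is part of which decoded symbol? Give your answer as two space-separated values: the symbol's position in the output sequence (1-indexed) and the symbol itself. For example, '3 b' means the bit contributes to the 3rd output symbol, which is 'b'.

Bit 0: prefix='1' (no match yet)
Bit 1: prefix='10' -> emit 'p', reset
Bit 2: prefix='1' (no match yet)
Bit 3: prefix='10' -> emit 'p', reset
Bit 4: prefix='1' (no match yet)
Bit 5: prefix='10' -> emit 'p', reset

Answer: 1 p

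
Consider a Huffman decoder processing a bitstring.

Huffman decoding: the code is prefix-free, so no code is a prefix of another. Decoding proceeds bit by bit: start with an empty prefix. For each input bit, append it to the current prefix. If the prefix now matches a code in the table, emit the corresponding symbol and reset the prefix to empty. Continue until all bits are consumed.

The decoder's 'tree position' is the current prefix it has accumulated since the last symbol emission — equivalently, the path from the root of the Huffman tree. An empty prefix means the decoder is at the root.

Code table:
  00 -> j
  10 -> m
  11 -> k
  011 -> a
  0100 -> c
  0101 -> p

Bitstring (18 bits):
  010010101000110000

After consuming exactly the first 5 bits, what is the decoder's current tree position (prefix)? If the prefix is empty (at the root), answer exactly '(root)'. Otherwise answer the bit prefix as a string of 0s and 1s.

Bit 0: prefix='0' (no match yet)
Bit 1: prefix='01' (no match yet)
Bit 2: prefix='010' (no match yet)
Bit 3: prefix='0100' -> emit 'c', reset
Bit 4: prefix='1' (no match yet)

Answer: 1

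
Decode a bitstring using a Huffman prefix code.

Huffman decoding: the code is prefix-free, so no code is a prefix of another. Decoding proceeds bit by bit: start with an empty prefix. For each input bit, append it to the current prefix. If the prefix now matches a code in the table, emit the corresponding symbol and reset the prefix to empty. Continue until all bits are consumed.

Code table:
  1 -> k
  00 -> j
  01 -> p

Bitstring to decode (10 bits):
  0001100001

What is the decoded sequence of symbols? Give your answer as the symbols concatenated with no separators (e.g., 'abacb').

Answer: jpkjjk

Derivation:
Bit 0: prefix='0' (no match yet)
Bit 1: prefix='00' -> emit 'j', reset
Bit 2: prefix='0' (no match yet)
Bit 3: prefix='01' -> emit 'p', reset
Bit 4: prefix='1' -> emit 'k', reset
Bit 5: prefix='0' (no match yet)
Bit 6: prefix='00' -> emit 'j', reset
Bit 7: prefix='0' (no match yet)
Bit 8: prefix='00' -> emit 'j', reset
Bit 9: prefix='1' -> emit 'k', reset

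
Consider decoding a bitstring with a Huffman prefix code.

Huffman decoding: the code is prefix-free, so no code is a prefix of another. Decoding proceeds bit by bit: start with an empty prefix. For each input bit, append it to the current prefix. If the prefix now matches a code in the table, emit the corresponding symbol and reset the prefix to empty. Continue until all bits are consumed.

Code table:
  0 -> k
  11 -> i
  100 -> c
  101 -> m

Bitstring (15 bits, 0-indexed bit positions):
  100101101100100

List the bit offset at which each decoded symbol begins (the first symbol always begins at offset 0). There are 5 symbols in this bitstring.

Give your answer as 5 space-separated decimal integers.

Answer: 0 3 6 9 12

Derivation:
Bit 0: prefix='1' (no match yet)
Bit 1: prefix='10' (no match yet)
Bit 2: prefix='100' -> emit 'c', reset
Bit 3: prefix='1' (no match yet)
Bit 4: prefix='10' (no match yet)
Bit 5: prefix='101' -> emit 'm', reset
Bit 6: prefix='1' (no match yet)
Bit 7: prefix='10' (no match yet)
Bit 8: prefix='101' -> emit 'm', reset
Bit 9: prefix='1' (no match yet)
Bit 10: prefix='10' (no match yet)
Bit 11: prefix='100' -> emit 'c', reset
Bit 12: prefix='1' (no match yet)
Bit 13: prefix='10' (no match yet)
Bit 14: prefix='100' -> emit 'c', reset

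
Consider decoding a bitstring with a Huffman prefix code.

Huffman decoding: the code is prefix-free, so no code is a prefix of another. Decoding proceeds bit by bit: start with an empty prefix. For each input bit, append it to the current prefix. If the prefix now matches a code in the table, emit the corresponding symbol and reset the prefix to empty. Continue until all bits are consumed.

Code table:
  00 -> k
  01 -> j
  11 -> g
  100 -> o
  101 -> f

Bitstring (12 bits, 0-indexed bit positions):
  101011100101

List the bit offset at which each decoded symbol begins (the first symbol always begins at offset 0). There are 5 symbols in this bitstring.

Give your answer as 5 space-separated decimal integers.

Bit 0: prefix='1' (no match yet)
Bit 1: prefix='10' (no match yet)
Bit 2: prefix='101' -> emit 'f', reset
Bit 3: prefix='0' (no match yet)
Bit 4: prefix='01' -> emit 'j', reset
Bit 5: prefix='1' (no match yet)
Bit 6: prefix='11' -> emit 'g', reset
Bit 7: prefix='0' (no match yet)
Bit 8: prefix='00' -> emit 'k', reset
Bit 9: prefix='1' (no match yet)
Bit 10: prefix='10' (no match yet)
Bit 11: prefix='101' -> emit 'f', reset

Answer: 0 3 5 7 9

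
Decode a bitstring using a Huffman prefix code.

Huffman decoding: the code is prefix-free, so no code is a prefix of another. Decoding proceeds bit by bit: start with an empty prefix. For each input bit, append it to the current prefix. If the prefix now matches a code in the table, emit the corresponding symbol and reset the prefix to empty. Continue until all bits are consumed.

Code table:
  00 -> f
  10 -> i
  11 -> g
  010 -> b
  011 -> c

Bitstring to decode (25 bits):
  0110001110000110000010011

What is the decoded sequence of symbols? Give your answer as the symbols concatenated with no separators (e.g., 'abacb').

Answer: cfcifcffbc

Derivation:
Bit 0: prefix='0' (no match yet)
Bit 1: prefix='01' (no match yet)
Bit 2: prefix='011' -> emit 'c', reset
Bit 3: prefix='0' (no match yet)
Bit 4: prefix='00' -> emit 'f', reset
Bit 5: prefix='0' (no match yet)
Bit 6: prefix='01' (no match yet)
Bit 7: prefix='011' -> emit 'c', reset
Bit 8: prefix='1' (no match yet)
Bit 9: prefix='10' -> emit 'i', reset
Bit 10: prefix='0' (no match yet)
Bit 11: prefix='00' -> emit 'f', reset
Bit 12: prefix='0' (no match yet)
Bit 13: prefix='01' (no match yet)
Bit 14: prefix='011' -> emit 'c', reset
Bit 15: prefix='0' (no match yet)
Bit 16: prefix='00' -> emit 'f', reset
Bit 17: prefix='0' (no match yet)
Bit 18: prefix='00' -> emit 'f', reset
Bit 19: prefix='0' (no match yet)
Bit 20: prefix='01' (no match yet)
Bit 21: prefix='010' -> emit 'b', reset
Bit 22: prefix='0' (no match yet)
Bit 23: prefix='01' (no match yet)
Bit 24: prefix='011' -> emit 'c', reset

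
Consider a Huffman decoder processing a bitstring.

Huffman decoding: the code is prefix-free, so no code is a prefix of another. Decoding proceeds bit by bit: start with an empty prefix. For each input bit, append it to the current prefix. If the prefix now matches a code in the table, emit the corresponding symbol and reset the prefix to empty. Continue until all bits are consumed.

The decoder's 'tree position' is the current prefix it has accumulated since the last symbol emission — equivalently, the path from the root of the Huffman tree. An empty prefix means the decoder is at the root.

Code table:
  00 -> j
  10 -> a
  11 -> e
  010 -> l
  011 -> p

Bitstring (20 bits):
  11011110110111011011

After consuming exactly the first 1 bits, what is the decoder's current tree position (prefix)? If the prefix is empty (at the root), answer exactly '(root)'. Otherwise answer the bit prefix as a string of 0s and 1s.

Answer: 1

Derivation:
Bit 0: prefix='1' (no match yet)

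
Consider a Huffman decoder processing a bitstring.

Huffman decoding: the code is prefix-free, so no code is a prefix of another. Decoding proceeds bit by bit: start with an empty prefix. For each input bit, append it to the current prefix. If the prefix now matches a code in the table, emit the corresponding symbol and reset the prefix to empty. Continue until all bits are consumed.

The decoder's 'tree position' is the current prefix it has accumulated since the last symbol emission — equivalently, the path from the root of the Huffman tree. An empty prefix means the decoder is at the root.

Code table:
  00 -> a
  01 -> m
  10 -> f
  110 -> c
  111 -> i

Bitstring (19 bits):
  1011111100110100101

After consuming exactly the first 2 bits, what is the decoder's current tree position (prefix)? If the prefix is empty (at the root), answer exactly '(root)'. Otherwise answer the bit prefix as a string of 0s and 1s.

Answer: (root)

Derivation:
Bit 0: prefix='1' (no match yet)
Bit 1: prefix='10' -> emit 'f', reset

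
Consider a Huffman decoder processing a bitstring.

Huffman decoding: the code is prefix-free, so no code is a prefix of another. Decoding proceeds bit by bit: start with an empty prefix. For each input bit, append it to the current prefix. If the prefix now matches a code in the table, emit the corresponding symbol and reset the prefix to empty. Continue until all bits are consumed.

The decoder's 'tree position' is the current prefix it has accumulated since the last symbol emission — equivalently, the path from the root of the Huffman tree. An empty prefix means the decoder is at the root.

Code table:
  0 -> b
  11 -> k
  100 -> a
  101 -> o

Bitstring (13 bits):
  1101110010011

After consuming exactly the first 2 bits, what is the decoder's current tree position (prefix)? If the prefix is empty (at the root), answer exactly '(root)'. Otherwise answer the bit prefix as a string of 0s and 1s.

Bit 0: prefix='1' (no match yet)
Bit 1: prefix='11' -> emit 'k', reset

Answer: (root)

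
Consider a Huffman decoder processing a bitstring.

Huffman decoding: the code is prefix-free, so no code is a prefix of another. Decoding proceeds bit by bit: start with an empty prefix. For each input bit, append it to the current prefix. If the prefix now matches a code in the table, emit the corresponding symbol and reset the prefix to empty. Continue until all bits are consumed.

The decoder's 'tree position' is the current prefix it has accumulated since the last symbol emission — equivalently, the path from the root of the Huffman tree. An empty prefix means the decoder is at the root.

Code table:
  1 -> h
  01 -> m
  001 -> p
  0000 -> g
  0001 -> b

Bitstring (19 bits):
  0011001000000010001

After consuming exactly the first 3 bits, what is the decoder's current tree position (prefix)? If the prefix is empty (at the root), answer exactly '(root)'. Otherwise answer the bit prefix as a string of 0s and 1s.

Bit 0: prefix='0' (no match yet)
Bit 1: prefix='00' (no match yet)
Bit 2: prefix='001' -> emit 'p', reset

Answer: (root)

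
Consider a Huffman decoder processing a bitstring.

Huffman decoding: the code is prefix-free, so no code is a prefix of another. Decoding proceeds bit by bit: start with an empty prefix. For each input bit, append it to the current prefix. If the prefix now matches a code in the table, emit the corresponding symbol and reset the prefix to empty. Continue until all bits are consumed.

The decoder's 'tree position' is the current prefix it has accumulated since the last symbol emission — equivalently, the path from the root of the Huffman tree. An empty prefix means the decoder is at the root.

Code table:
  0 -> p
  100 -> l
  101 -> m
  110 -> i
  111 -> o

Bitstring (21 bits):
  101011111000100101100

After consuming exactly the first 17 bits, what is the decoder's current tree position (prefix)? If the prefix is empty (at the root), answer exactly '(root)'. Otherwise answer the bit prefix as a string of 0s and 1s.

Bit 0: prefix='1' (no match yet)
Bit 1: prefix='10' (no match yet)
Bit 2: prefix='101' -> emit 'm', reset
Bit 3: prefix='0' -> emit 'p', reset
Bit 4: prefix='1' (no match yet)
Bit 5: prefix='11' (no match yet)
Bit 6: prefix='111' -> emit 'o', reset
Bit 7: prefix='1' (no match yet)
Bit 8: prefix='11' (no match yet)
Bit 9: prefix='110' -> emit 'i', reset
Bit 10: prefix='0' -> emit 'p', reset
Bit 11: prefix='0' -> emit 'p', reset
Bit 12: prefix='1' (no match yet)
Bit 13: prefix='10' (no match yet)
Bit 14: prefix='100' -> emit 'l', reset
Bit 15: prefix='1' (no match yet)
Bit 16: prefix='10' (no match yet)

Answer: 10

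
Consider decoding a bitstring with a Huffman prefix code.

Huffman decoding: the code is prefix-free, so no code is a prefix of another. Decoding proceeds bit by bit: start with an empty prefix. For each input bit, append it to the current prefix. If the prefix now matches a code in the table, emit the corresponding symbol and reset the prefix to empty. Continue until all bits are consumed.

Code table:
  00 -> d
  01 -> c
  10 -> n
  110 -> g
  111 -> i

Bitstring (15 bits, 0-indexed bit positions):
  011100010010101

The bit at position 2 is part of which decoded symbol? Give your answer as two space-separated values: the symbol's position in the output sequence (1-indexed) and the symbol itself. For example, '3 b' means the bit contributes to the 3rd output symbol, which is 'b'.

Bit 0: prefix='0' (no match yet)
Bit 1: prefix='01' -> emit 'c', reset
Bit 2: prefix='1' (no match yet)
Bit 3: prefix='11' (no match yet)
Bit 4: prefix='110' -> emit 'g', reset
Bit 5: prefix='0' (no match yet)
Bit 6: prefix='00' -> emit 'd', reset

Answer: 2 g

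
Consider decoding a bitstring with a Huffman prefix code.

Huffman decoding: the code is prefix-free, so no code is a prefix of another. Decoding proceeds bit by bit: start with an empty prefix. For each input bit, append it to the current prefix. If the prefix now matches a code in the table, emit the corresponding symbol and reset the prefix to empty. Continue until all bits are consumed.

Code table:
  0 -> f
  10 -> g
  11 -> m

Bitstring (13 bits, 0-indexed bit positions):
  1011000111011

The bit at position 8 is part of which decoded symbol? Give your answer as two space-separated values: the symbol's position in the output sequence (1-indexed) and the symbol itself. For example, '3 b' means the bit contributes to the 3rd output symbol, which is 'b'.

Bit 0: prefix='1' (no match yet)
Bit 1: prefix='10' -> emit 'g', reset
Bit 2: prefix='1' (no match yet)
Bit 3: prefix='11' -> emit 'm', reset
Bit 4: prefix='0' -> emit 'f', reset
Bit 5: prefix='0' -> emit 'f', reset
Bit 6: prefix='0' -> emit 'f', reset
Bit 7: prefix='1' (no match yet)
Bit 8: prefix='11' -> emit 'm', reset
Bit 9: prefix='1' (no match yet)
Bit 10: prefix='10' -> emit 'g', reset
Bit 11: prefix='1' (no match yet)
Bit 12: prefix='11' -> emit 'm', reset

Answer: 6 m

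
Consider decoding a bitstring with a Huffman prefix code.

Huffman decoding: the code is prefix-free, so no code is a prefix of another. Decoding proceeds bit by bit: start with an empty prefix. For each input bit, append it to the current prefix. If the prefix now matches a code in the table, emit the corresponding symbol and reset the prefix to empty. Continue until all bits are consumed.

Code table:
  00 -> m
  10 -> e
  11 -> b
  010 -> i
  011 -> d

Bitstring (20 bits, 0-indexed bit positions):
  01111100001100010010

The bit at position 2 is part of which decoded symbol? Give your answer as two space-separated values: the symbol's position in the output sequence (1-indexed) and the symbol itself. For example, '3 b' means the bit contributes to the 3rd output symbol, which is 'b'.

Bit 0: prefix='0' (no match yet)
Bit 1: prefix='01' (no match yet)
Bit 2: prefix='011' -> emit 'd', reset
Bit 3: prefix='1' (no match yet)
Bit 4: prefix='11' -> emit 'b', reset
Bit 5: prefix='1' (no match yet)
Bit 6: prefix='10' -> emit 'e', reset

Answer: 1 d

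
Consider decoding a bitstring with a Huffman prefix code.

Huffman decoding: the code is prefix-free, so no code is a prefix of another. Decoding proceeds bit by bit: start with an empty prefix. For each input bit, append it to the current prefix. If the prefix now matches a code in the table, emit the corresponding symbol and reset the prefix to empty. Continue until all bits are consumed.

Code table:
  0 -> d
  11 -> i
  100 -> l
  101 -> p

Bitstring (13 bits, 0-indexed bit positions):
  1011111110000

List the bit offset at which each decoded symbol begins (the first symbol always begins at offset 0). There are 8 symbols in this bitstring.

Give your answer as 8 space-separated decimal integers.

Bit 0: prefix='1' (no match yet)
Bit 1: prefix='10' (no match yet)
Bit 2: prefix='101' -> emit 'p', reset
Bit 3: prefix='1' (no match yet)
Bit 4: prefix='11' -> emit 'i', reset
Bit 5: prefix='1' (no match yet)
Bit 6: prefix='11' -> emit 'i', reset
Bit 7: prefix='1' (no match yet)
Bit 8: prefix='11' -> emit 'i', reset
Bit 9: prefix='0' -> emit 'd', reset
Bit 10: prefix='0' -> emit 'd', reset
Bit 11: prefix='0' -> emit 'd', reset
Bit 12: prefix='0' -> emit 'd', reset

Answer: 0 3 5 7 9 10 11 12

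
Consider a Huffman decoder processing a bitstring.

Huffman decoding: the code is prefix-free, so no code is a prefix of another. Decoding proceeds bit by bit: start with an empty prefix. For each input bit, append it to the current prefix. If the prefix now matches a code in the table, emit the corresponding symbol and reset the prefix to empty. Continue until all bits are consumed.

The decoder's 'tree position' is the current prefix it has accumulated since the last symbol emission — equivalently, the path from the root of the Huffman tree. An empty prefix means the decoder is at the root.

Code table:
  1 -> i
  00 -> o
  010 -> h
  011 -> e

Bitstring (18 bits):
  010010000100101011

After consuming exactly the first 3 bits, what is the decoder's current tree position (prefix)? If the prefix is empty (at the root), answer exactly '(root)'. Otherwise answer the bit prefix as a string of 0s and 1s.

Answer: (root)

Derivation:
Bit 0: prefix='0' (no match yet)
Bit 1: prefix='01' (no match yet)
Bit 2: prefix='010' -> emit 'h', reset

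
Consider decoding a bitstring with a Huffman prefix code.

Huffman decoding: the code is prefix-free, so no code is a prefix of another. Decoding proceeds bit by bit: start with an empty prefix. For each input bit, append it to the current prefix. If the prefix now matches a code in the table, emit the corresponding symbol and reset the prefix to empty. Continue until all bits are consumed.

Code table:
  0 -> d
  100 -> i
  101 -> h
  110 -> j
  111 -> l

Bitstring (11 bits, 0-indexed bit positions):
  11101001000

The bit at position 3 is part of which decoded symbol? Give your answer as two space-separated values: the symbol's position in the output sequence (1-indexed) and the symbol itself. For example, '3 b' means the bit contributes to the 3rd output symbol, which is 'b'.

Answer: 2 d

Derivation:
Bit 0: prefix='1' (no match yet)
Bit 1: prefix='11' (no match yet)
Bit 2: prefix='111' -> emit 'l', reset
Bit 3: prefix='0' -> emit 'd', reset
Bit 4: prefix='1' (no match yet)
Bit 5: prefix='10' (no match yet)
Bit 6: prefix='100' -> emit 'i', reset
Bit 7: prefix='1' (no match yet)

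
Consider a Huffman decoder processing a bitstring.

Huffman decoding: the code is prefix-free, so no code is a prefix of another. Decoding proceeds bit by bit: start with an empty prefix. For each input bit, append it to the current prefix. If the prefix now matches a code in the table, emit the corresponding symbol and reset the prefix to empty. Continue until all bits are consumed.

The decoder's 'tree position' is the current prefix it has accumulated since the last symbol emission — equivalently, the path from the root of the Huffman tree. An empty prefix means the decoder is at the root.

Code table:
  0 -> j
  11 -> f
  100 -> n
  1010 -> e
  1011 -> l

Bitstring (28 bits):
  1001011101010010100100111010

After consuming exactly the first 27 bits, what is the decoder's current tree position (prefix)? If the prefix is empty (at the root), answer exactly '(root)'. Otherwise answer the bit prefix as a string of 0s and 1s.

Answer: 101

Derivation:
Bit 0: prefix='1' (no match yet)
Bit 1: prefix='10' (no match yet)
Bit 2: prefix='100' -> emit 'n', reset
Bit 3: prefix='1' (no match yet)
Bit 4: prefix='10' (no match yet)
Bit 5: prefix='101' (no match yet)
Bit 6: prefix='1011' -> emit 'l', reset
Bit 7: prefix='1' (no match yet)
Bit 8: prefix='10' (no match yet)
Bit 9: prefix='101' (no match yet)
Bit 10: prefix='1010' -> emit 'e', reset
Bit 11: prefix='1' (no match yet)
Bit 12: prefix='10' (no match yet)
Bit 13: prefix='100' -> emit 'n', reset
Bit 14: prefix='1' (no match yet)
Bit 15: prefix='10' (no match yet)
Bit 16: prefix='101' (no match yet)
Bit 17: prefix='1010' -> emit 'e', reset
Bit 18: prefix='0' -> emit 'j', reset
Bit 19: prefix='1' (no match yet)
Bit 20: prefix='10' (no match yet)
Bit 21: prefix='100' -> emit 'n', reset
Bit 22: prefix='1' (no match yet)
Bit 23: prefix='11' -> emit 'f', reset
Bit 24: prefix='1' (no match yet)
Bit 25: prefix='10' (no match yet)
Bit 26: prefix='101' (no match yet)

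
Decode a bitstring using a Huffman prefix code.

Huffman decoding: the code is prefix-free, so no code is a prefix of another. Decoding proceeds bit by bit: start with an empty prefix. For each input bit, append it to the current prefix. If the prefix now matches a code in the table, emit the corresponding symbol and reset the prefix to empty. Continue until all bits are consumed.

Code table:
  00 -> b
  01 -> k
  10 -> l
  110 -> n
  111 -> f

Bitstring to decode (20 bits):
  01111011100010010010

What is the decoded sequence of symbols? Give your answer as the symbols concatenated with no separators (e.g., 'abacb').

Answer: kfknblkbl

Derivation:
Bit 0: prefix='0' (no match yet)
Bit 1: prefix='01' -> emit 'k', reset
Bit 2: prefix='1' (no match yet)
Bit 3: prefix='11' (no match yet)
Bit 4: prefix='111' -> emit 'f', reset
Bit 5: prefix='0' (no match yet)
Bit 6: prefix='01' -> emit 'k', reset
Bit 7: prefix='1' (no match yet)
Bit 8: prefix='11' (no match yet)
Bit 9: prefix='110' -> emit 'n', reset
Bit 10: prefix='0' (no match yet)
Bit 11: prefix='00' -> emit 'b', reset
Bit 12: prefix='1' (no match yet)
Bit 13: prefix='10' -> emit 'l', reset
Bit 14: prefix='0' (no match yet)
Bit 15: prefix='01' -> emit 'k', reset
Bit 16: prefix='0' (no match yet)
Bit 17: prefix='00' -> emit 'b', reset
Bit 18: prefix='1' (no match yet)
Bit 19: prefix='10' -> emit 'l', reset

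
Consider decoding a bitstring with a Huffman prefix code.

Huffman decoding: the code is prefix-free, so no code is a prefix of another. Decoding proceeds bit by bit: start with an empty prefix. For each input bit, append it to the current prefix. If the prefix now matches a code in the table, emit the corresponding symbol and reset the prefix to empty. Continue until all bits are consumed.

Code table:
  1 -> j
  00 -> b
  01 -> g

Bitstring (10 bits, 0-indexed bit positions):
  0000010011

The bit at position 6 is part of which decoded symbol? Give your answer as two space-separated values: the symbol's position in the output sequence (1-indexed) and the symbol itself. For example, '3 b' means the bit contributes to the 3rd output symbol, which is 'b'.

Answer: 4 b

Derivation:
Bit 0: prefix='0' (no match yet)
Bit 1: prefix='00' -> emit 'b', reset
Bit 2: prefix='0' (no match yet)
Bit 3: prefix='00' -> emit 'b', reset
Bit 4: prefix='0' (no match yet)
Bit 5: prefix='01' -> emit 'g', reset
Bit 6: prefix='0' (no match yet)
Bit 7: prefix='00' -> emit 'b', reset
Bit 8: prefix='1' -> emit 'j', reset
Bit 9: prefix='1' -> emit 'j', reset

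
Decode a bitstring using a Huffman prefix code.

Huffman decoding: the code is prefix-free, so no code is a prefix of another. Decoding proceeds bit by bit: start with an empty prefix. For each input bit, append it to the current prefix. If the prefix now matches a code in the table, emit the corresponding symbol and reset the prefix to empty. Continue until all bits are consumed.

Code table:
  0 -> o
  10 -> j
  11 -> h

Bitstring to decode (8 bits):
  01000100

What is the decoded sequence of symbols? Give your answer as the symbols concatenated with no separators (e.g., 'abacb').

Answer: ojoojo

Derivation:
Bit 0: prefix='0' -> emit 'o', reset
Bit 1: prefix='1' (no match yet)
Bit 2: prefix='10' -> emit 'j', reset
Bit 3: prefix='0' -> emit 'o', reset
Bit 4: prefix='0' -> emit 'o', reset
Bit 5: prefix='1' (no match yet)
Bit 6: prefix='10' -> emit 'j', reset
Bit 7: prefix='0' -> emit 'o', reset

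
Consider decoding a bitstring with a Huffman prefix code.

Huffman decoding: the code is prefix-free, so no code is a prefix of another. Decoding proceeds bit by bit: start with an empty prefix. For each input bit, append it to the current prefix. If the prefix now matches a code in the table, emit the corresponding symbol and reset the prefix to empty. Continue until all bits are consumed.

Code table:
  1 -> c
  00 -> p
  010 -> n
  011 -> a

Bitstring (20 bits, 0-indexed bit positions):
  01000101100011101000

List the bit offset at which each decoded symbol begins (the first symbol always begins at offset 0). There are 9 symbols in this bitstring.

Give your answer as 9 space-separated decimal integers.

Bit 0: prefix='0' (no match yet)
Bit 1: prefix='01' (no match yet)
Bit 2: prefix='010' -> emit 'n', reset
Bit 3: prefix='0' (no match yet)
Bit 4: prefix='00' -> emit 'p', reset
Bit 5: prefix='1' -> emit 'c', reset
Bit 6: prefix='0' (no match yet)
Bit 7: prefix='01' (no match yet)
Bit 8: prefix='011' -> emit 'a', reset
Bit 9: prefix='0' (no match yet)
Bit 10: prefix='00' -> emit 'p', reset
Bit 11: prefix='0' (no match yet)
Bit 12: prefix='01' (no match yet)
Bit 13: prefix='011' -> emit 'a', reset
Bit 14: prefix='1' -> emit 'c', reset
Bit 15: prefix='0' (no match yet)
Bit 16: prefix='01' (no match yet)
Bit 17: prefix='010' -> emit 'n', reset
Bit 18: prefix='0' (no match yet)
Bit 19: prefix='00' -> emit 'p', reset

Answer: 0 3 5 6 9 11 14 15 18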